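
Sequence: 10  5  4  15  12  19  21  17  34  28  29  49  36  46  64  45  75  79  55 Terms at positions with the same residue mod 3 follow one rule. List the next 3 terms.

121, 94, 66

The terms cycle through 3 interleaved subsequences.
Stream A: 10, 15, 21, 28, 36, 45, 55 — triangular numbers n(n+1)/2 for n = 4, 5, ….
Stream B: 5, 12, 17, 29, 46, 75 — Fibonacci-style (each term is the sum of the two before it).
Stream C: 4, 19, 34, 49, 64, 79 — adding 15 each time.
Position 20 → stream B, term 7 = 121.
Position 21 falls in stream C as its term 7, giving 94.
Term 22 comes from stream A (its 8th entry): 66.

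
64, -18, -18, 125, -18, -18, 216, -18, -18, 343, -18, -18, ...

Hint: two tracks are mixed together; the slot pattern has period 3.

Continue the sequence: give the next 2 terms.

512, -18

Reading positions in blocks of 3 reveals the pattern ABB — 2 tracks woven together.
Track A: 64, 125, 216, 343 — perfect cubes starting at 4³.
Track B: -18, -18, -18, -18, -18, -18, -18, -18 — always -18.
The 13th slot belongs to track A; its 5th term is 512.
Position 14 falls in track B as its term 9, giving -18.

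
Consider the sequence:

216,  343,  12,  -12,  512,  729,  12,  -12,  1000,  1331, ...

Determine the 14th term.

Reading positions in blocks of 4 reveals the pattern AABB — 2 tracks woven together.
Track A: 216, 343, 512, 729, 1000, 1331. The cubes 6³, 7³, 8³, ….
Track B: 12, -12, 12, -12. Oscillating between 12 and -12.
The 14th slot belongs to track A; its 8th term is 2197.

2197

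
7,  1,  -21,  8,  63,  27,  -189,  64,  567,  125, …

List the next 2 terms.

-1701, 216

Split by position mod 2 into 2 tracks.
Track A: 7, -21, 63, -189, 567 — geometric with ratio -3.
Track B: 1, 8, 27, 64, 125 — perfect cubes starting at 1³.
The 11th slot belongs to track A; its 6th term is -1701.
Term 12 comes from track B (its 6th entry): 216.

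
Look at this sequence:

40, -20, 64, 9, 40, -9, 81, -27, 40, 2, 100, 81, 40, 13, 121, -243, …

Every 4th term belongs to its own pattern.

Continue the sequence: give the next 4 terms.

40, 24, 144, 729

Split by position mod 4 into 4 tracks.
Stream A: 40, 40, 40, 40 — always 40.
Stream B: -20, -9, 2, 13 — arithmetic with common difference +11.
Stream C: 64, 81, 100, 121 — perfect squares starting at 8².
Stream D: 9, -27, 81, -243 — geometric, ×-3 each step.
The 17th slot belongs to stream A; its 5th term is 40.
The 18th slot belongs to stream B; its 5th term is 24.
The 19th slot belongs to stream C; its 5th term is 144.
Position 20 falls in stream D as its term 5, giving 729.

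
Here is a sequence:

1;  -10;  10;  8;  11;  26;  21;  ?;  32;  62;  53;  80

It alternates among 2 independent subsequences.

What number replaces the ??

Positions 1, 3, 5, … form one subsequence and positions 2, 4, 6, … form another.
Stream A: 1, 10, 11, 21, 32, 53. Each term equals the sum of the previous two.
Stream B: -10, 8, 26, ?, 62, 80. Arithmetic, step +18.
So the missing entry in stream B is 44.

44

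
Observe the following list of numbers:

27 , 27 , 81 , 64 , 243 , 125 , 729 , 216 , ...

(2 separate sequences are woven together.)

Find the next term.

2187

Odd-indexed and even-indexed terms follow separate rules.
Subsequence A: 27, 81, 243, 729 — successive powers of 3.
Subsequence B: 27, 64, 125, 216 — consecutive cubes n³ from n = 3.
Term 9 comes from subsequence A (its 5th entry): 2187.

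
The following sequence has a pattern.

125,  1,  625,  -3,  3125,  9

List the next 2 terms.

The terms cycle through 2 interleaved subsequences.
Subsequence A: 125, 625, 3125 — powers 5^3, 5^4, 5^5, ….
Subsequence B: 1, -3, 9 — geometric with ratio -3.
Position 7 falls in subsequence A as its term 4, giving 15625.
Position 8 → subsequence B, term 4 = -27.

15625, -27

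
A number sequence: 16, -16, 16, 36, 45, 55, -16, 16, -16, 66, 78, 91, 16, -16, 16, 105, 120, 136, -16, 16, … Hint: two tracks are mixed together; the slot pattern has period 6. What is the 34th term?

Positions follow the repeating pattern AAABBB; grouping by letter gives 2 tracks.
Track A: 16, -16, 16, -16, 16, -16, 16, -16, 16, -16, 16. Alternating ±16.
Track B: 36, 45, 55, 66, 78, 91, 105, 120, 136. The triangular numbers T_8, T_9, ….
The 34th slot belongs to track B; its 16th term is 276.

276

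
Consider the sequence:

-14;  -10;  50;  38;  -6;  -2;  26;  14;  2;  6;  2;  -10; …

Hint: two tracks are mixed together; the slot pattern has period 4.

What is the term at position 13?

10

Reading positions in blocks of 4 reveals the pattern AABB — 2 tracks woven together.
Subsequence A is -14, -10, -6, -2, 2, 6, which is adding 4 each time.
Subsequence B is 50, 38, 26, 14, 2, -10, which is arithmetic, step −12.
Position 13 falls in subsequence A as its term 7, giving 10.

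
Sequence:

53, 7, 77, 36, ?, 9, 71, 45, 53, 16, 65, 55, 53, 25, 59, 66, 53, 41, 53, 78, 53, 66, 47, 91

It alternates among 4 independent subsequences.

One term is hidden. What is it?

53

Taking every 4th term gives 4 separate tracks.
Track A = 53, ?, 53, 53, 53, 53: the constant sequence 53.
Track B = 7, 9, 16, 25, 41, 66: each term equals the sum of the previous two.
Track C = 77, 71, 65, 59, 53, 47: subtracting 6 each time.
Track D = 36, 45, 55, 66, 78, 91: the triangular numbers T_8, T_9, ….
The gap is track A's term 2; the rule gives 53.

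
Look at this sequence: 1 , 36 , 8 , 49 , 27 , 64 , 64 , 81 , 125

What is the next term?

100

Positions 1, 3, 5, … form one subsequence and positions 2, 4, 6, … form another.
Subsequence A = 1, 8, 27, 64, 125: the cubes 1³, 2³, 3³, ….
Subsequence B = 36, 49, 64, 81: the squares 6², 7², 8², ….
Position 10 → subsequence B, term 5 = 100.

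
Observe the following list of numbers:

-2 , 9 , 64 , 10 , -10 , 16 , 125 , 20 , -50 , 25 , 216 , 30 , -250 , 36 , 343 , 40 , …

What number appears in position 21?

Read the sequence 4 terms at a time; column i is its own pattern.
Track A: -2, -10, -50, -250 — geometric with ratio 5.
Track B: 9, 16, 25, 36 — perfect squares starting at 3².
Track C: 64, 125, 216, 343 — the cubes 4³, 5³, 6³, ….
Track D: 10, 20, 30, 40 — adding 10 each time.
Term 21 comes from track A (its 6th entry): -6250.

-6250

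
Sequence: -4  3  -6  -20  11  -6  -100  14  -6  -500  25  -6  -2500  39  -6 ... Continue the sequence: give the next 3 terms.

-12500, 64, -6

Taking every 3rd term gives 3 separate tracks.
Stream A: -4, -20, -100, -500, -2500 — multiplying by 5 each time.
Stream B: 3, 11, 14, 25, 39 — Fibonacci-style (each term is the sum of the two before it).
Stream C: -6, -6, -6, -6, -6 — the constant sequence -6.
The 16th slot belongs to stream A; its 6th term is -12500.
Term 17 comes from stream B (its 6th entry): 64.
Position 18 falls in stream C as its term 6, giving -6.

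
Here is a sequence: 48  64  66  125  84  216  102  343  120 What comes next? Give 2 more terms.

Taking every 2nd term gives 2 separate tracks.
Track A is 48, 66, 84, 102, 120, which is adding 18 each time.
Track B is 64, 125, 216, 343, which is the cubes 4³, 5³, 6³, ….
The 10th slot belongs to track B; its 5th term is 512.
Position 11 → track A, term 6 = 138.

512, 138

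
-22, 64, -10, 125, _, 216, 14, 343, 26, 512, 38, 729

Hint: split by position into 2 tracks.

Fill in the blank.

2

Split by position mod 2 into 2 tracks.
Track A: -22, -10, ?, 14, 26, 38 (arithmetic, step +12).
Track B: 64, 125, 216, 343, 512, 729 (perfect cubes starting at 4³).
So the missing entry in track A is 2.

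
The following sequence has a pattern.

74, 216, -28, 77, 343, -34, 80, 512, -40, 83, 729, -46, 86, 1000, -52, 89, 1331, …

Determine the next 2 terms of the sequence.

-58, 92

Split by position mod 3: positions 1, 4, 7, … form one track, and each other residue class forms its own.
Stream A: 74, 77, 80, 83, 86, 89. Linear: a_n = 71 + 3·n.
Stream B: 216, 343, 512, 729, 1000, 1331. Consecutive cubes n³ from n = 6.
Stream C: -28, -34, -40, -46, -52. Arithmetic, step −6.
Term 18 comes from stream C (its 6th entry): -58.
Term 19 comes from stream A (its 7th entry): 92.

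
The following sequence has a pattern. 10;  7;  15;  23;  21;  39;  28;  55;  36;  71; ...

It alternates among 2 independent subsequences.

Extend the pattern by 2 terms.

45, 87

Split by position mod 2 into 2 tracks.
Stream A is 10, 15, 21, 28, 36, which is triangular numbers n(n+1)/2 for n = 4, 5, ….
Stream B is 7, 23, 39, 55, 71, which is linear: a_n = -9 + 16·n.
The 11th slot belongs to stream A; its 6th term is 45.
The 12th slot belongs to stream B; its 6th term is 87.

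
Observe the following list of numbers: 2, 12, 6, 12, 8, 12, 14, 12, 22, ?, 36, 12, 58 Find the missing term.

12

Odd-indexed and even-indexed terms follow separate rules.
Track A is 2, 6, 8, 14, 22, 36, 58, which is Fibonacci-style (each term is the sum of the two before it).
Track B is 12, 12, 12, 12, ?, 12, which is constant 12.
The gap is track B's term 5; the rule gives 12.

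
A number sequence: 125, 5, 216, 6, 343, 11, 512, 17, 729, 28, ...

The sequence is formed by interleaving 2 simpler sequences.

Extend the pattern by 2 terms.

1000, 45

Split by position mod 2 into 2 tracks.
Track A: 125, 216, 343, 512, 729 — perfect cubes starting at 5³.
Track B: 5, 6, 11, 17, 28 — Fibonacci-style (each term is the sum of the two before it).
The 11th slot belongs to track A; its 6th term is 1000.
Position 12 falls in track B as its term 6, giving 45.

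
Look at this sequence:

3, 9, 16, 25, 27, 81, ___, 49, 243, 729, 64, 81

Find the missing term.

36

Positions follow the repeating pattern AABB; grouping by letter gives 2 tracks.
Track A: 3, 9, 27, 81, 243, 729 — powers of 3.
Track B: 16, 25, ?, 49, 64, 81 — the squares 4², 5², 6², ….
Track B's pattern makes the blank 36.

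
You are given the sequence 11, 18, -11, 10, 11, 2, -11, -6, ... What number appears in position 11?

The terms cycle through 2 interleaved subsequences.
Stream A: 11, -11, 11, -11 — oscillating between 11 and -11.
Stream B: 18, 10, 2, -6 — subtracting 8 each time.
Position 11 → stream A, term 6 = -11.

-11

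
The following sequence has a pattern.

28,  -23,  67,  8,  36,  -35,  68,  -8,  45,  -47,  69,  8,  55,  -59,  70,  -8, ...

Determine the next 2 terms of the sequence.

Split by position mod 4: positions 1, 5, 9, … form one track, and each other residue class forms its own.
Stream A = 28, 36, 45, 55: the triangular numbers T_7, T_8, ….
Stream B = -23, -35, -47, -59: linear: a_n = -11 − 12·n.
Stream C = 67, 68, 69, 70: arithmetic, step +1.
Stream D = 8, -8, 8, -8: oscillating between 8 and -8.
Position 17 falls in stream A as its term 5, giving 66.
Position 18 → stream B, term 5 = -71.

66, -71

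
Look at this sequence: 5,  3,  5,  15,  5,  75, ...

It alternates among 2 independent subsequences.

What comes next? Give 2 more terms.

Odd-indexed and even-indexed terms follow separate rules.
Subsequence A: 5, 5, 5. Constant 5.
Subsequence B: 3, 15, 75. Multiplying by 5 each time.
Term 7 comes from subsequence A (its 4th entry): 5.
Term 8 comes from subsequence B (its 4th entry): 375.

5, 375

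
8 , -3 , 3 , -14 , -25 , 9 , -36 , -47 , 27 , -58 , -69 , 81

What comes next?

Positions follow the repeating pattern AAB; grouping by letter gives 2 tracks.
Stream A: 8, -3, -14, -25, -36, -47, -58, -69 (arithmetic, step −11).
Stream B: 3, 9, 27, 81 (successive powers of 3).
Position 13 falls in stream A as its term 9, giving -80.

-80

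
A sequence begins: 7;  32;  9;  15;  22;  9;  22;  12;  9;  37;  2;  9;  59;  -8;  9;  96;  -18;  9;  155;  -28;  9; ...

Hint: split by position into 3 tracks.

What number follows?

Split by position mod 3: positions 1, 4, 7, … form one track, and each other residue class forms its own.
Track A is 7, 15, 22, 37, 59, 96, 155, which is Fibonacci-style (each term is the sum of the two before it).
Track B is 32, 22, 12, 2, -8, -18, -28, which is arithmetic with common difference −10.
Track C is 9, 9, 9, 9, 9, 9, 9, which is the constant sequence 9.
Position 22 → track A, term 8 = 251.

251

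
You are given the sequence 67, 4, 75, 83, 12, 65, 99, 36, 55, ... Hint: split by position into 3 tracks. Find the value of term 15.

Split by position mod 3 into 3 tracks.
Subsequence A = 67, 83, 99: linear: a_n = 51 + 16·n.
Subsequence B = 4, 12, 36: a geometric progression (common ratio 3).
Subsequence C = 75, 65, 55: arithmetic with common difference −10.
Term 15 comes from subsequence C (its 5th entry): 35.

35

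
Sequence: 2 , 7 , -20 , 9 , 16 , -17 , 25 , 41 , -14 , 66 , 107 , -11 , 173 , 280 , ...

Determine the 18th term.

-5

Reading positions in blocks of 3 reveals the pattern AAB — 2 tracks woven together.
Track A: 2, 7, 9, 16, 25, 41, 66, 107, 173, 280. A Fibonacci-like recurrence a_n = a_{n-1} + a_{n-2}.
Track B: -20, -17, -14, -11. Adding 3 each time.
Position 18 → track B, term 6 = -5.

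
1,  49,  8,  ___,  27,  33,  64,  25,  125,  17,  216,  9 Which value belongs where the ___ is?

Positions 1, 3, 5, … form one subsequence and positions 2, 4, 6, … form another.
Stream A: 1, 8, 27, 64, 125, 216 (consecutive cubes n³ from n = 1).
Stream B: 49, ?, 33, 25, 17, 9 (arithmetic with common difference −8).
The gap is stream B's term 2; the rule gives 41.

41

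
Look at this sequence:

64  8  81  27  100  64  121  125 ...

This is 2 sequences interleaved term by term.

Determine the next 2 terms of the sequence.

Taking every 2nd term gives 2 separate tracks.
Track A is 64, 81, 100, 121, which is the squares 8², 9², 10², ….
Track B is 8, 27, 64, 125, which is the cubes 2³, 3³, 4³, ….
Position 9 → track A, term 5 = 144.
Term 10 comes from track B (its 5th entry): 216.

144, 216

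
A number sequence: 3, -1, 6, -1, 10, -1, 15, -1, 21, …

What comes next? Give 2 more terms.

-1, 28

The terms cycle through 2 interleaved subsequences.
Track A: 3, 6, 10, 15, 21 (the triangular numbers T_2, T_3, …).
Track B: -1, -1, -1, -1 (always -1).
Position 10 falls in track B as its term 5, giving -1.
The 11th slot belongs to track A; its 6th term is 28.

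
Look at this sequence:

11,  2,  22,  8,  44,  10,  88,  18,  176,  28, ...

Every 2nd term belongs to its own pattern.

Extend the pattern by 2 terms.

352, 46

Taking every 2nd term gives 2 separate tracks.
Stream A: 11, 22, 44, 88, 176 (geometric with ratio 2).
Stream B: 2, 8, 10, 18, 28 (a Fibonacci-like recurrence a_n = a_{n-1} + a_{n-2}).
Position 11 → stream A, term 6 = 352.
Position 12 → stream B, term 6 = 46.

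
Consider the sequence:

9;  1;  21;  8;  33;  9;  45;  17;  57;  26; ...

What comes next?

Taking every 2nd term gives 2 separate tracks.
Track A = 9, 21, 33, 45, 57: arithmetic, step +12.
Track B = 1, 8, 9, 17, 26: a Fibonacci-like recurrence a_n = a_{n-1} + a_{n-2}.
The 11th slot belongs to track A; its 6th term is 69.

69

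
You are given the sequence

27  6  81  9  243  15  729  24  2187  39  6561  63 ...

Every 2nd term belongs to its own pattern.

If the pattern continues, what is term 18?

The terms cycle through 2 interleaved subsequences.
Stream A is 27, 81, 243, 729, 2187, 6561, which is powers 3^3, 3^4, 3^5, ….
Stream B is 6, 9, 15, 24, 39, 63, which is a Fibonacci-like recurrence a_n = a_{n-1} + a_{n-2}.
Term 18 comes from stream B (its 9th entry): 267.

267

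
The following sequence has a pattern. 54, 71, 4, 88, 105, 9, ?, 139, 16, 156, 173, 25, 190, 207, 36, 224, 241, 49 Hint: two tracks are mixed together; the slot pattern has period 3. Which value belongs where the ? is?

122

The slot pattern repeats as AAB (period 3), so there are 2 interleaved tracks.
Stream A = 54, 71, 88, 105, ?, 139, 156, 173, 190, 207, 224, 241: adding 17 each time.
Stream B = 4, 9, 16, 25, 36, 49: the squares 2², 3², 4², ….
The gap is stream A's term 5; the rule gives 122.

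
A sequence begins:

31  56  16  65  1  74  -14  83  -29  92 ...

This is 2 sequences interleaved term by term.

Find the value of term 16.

Split by position mod 2 into 2 tracks.
Stream A: 31, 16, 1, -14, -29. Linear: a_n = 46 − 15·n.
Stream B: 56, 65, 74, 83, 92. Arithmetic, step +9.
Position 16 → stream B, term 8 = 119.

119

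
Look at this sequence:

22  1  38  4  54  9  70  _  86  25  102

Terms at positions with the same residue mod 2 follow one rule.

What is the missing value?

16

Positions 1, 3, 5, … form one subsequence and positions 2, 4, 6, … form another.
Stream A: 22, 38, 54, 70, 86, 102 — arithmetic, step +16.
Stream B: 1, 4, 9, ?, 25 — consecutive squares n² from n = 1.
So the missing entry in stream B is 16.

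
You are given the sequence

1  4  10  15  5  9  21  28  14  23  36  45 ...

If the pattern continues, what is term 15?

55

Reading positions in blocks of 4 reveals the pattern AABB — 2 tracks woven together.
Track A: 1, 4, 5, 9, 14, 23 (a Fibonacci-like recurrence a_n = a_{n-1} + a_{n-2}).
Track B: 10, 15, 21, 28, 36, 45 (triangular numbers starting at T_4).
Position 15 → track B, term 7 = 55.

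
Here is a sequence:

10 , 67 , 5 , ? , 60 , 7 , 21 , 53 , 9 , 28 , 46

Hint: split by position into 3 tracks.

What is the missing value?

15

The terms cycle through 3 interleaved subsequences.
Stream A: 10, ?, 21, 28 (the triangular numbers T_4, T_5, …).
Stream B: 67, 60, 53, 46 (linear: a_n = 74 − 7·n).
Stream C: 5, 7, 9 (linear: a_n = 3 + 2·n).
Filling stream A at index 2 by its rule yields 15.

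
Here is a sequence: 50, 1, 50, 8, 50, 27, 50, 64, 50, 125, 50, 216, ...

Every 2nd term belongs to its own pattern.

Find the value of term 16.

The terms cycle through 2 interleaved subsequences.
Subsequence A: 50, 50, 50, 50, 50, 50. Constant 50.
Subsequence B: 1, 8, 27, 64, 125, 216. Perfect cubes starting at 1³.
Term 16 comes from subsequence B (its 8th entry): 512.

512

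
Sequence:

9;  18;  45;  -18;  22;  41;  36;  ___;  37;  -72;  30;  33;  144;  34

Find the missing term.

26

The terms cycle through 3 interleaved subsequences.
Track A: 9, -18, 36, -72, 144. Geometric, ×-2 each step.
Track B: 18, 22, ?, 30, 34. Arithmetic with common difference +4.
Track C: 45, 41, 37, 33. Arithmetic with common difference −4.
Track B's pattern makes the blank 26.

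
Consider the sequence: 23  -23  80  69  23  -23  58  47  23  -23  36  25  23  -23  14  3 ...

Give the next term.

Reading positions in blocks of 4 reveals the pattern AABB — 2 tracks woven together.
Subsequence A: 23, -23, 23, -23, 23, -23, 23, -23. The oscillation 23·(−1)^(n+1).
Subsequence B: 80, 69, 58, 47, 36, 25, 14, 3. Arithmetic with common difference −11.
Position 17 → subsequence A, term 9 = 23.

23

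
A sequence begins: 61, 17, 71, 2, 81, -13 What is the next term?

Split by position mod 2 into 2 tracks.
Track A is 61, 71, 81, which is adding 10 each time.
Track B is 17, 2, -13, which is subtracting 15 each time.
Position 7 falls in track A as its term 4, giving 91.

91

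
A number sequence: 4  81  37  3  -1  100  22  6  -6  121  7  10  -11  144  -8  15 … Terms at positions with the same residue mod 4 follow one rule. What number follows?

Read the sequence 4 terms at a time; column i is its own pattern.
Subsequence A: 4, -1, -6, -11 — arithmetic with common difference −5.
Subsequence B: 81, 100, 121, 144 — the squares 9², 10², 11², ….
Subsequence C: 37, 22, 7, -8 — linear: a_n = 52 − 15·n.
Subsequence D: 3, 6, 10, 15 — triangular numbers starting at T_2.
The 17th slot belongs to subsequence A; its 5th term is -16.

-16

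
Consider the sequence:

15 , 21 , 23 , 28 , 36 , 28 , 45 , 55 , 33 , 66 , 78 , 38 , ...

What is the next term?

91

Reading positions in blocks of 3 reveals the pattern AAB — 2 tracks woven together.
Track A: 15, 21, 28, 36, 45, 55, 66, 78 (triangular numbers starting at T_5).
Track B: 23, 28, 33, 38 (arithmetic with common difference +5).
Position 13 → track A, term 9 = 91.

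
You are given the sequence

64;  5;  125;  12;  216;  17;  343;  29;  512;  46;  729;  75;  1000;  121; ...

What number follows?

1331

The terms cycle through 2 interleaved subsequences.
Track A: 64, 125, 216, 343, 512, 729, 1000 — the cubes 4³, 5³, 6³, ….
Track B: 5, 12, 17, 29, 46, 75, 121 — a Fibonacci-like recurrence a_n = a_{n-1} + a_{n-2}.
The 15th slot belongs to track A; its 8th term is 1331.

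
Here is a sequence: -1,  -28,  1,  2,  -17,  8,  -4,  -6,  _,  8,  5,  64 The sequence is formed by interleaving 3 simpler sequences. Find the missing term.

27

Split by position mod 3 into 3 tracks.
Subsequence A: -1, 2, -4, 8 — multiplying by -2 each time.
Subsequence B: -28, -17, -6, 5 — arithmetic with common difference +11.
Subsequence C: 1, 8, ?, 64 — perfect cubes starting at 1³.
Filling subsequence C at index 3 by its rule yields 27.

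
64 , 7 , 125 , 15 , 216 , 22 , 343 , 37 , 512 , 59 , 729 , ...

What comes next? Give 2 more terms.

96, 1000

Taking every 2nd term gives 2 separate tracks.
Stream A = 64, 125, 216, 343, 512, 729: the cubes 4³, 5³, 6³, ….
Stream B = 7, 15, 22, 37, 59: each term equals the sum of the previous two.
The 12th slot belongs to stream B; its 6th term is 96.
Position 13 falls in stream A as its term 7, giving 1000.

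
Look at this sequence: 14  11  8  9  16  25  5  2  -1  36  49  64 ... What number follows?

-4

Reading positions in blocks of 6 reveals the pattern AAABBB — 2 tracks woven together.
Subsequence A: 14, 11, 8, 5, 2, -1 (arithmetic, step −3).
Subsequence B: 9, 16, 25, 36, 49, 64 (perfect squares starting at 3²).
Position 13 → subsequence A, term 7 = -4.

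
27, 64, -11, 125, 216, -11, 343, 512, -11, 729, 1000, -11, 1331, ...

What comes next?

1728

Positions follow the repeating pattern AAB; grouping by letter gives 2 tracks.
Subsequence A: 27, 64, 125, 216, 343, 512, 729, 1000, 1331. The cubes 3³, 4³, 5³, ….
Subsequence B: -11, -11, -11, -11. Always -11.
Term 14 comes from subsequence A (its 10th entry): 1728.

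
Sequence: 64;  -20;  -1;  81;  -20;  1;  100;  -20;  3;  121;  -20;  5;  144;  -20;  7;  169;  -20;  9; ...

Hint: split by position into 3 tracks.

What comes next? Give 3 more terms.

196, -20, 11

Read the sequence 3 terms at a time; column i is its own pattern.
Track A = 64, 81, 100, 121, 144, 169: the squares 8², 9², 10², ….
Track B = -20, -20, -20, -20, -20, -20: always -20.
Track C = -1, 1, 3, 5, 7, 9: adding 2 each time.
Term 19 comes from track A (its 7th entry): 196.
Term 20 comes from track B (its 7th entry): -20.
The 21st slot belongs to track C; its 7th term is 11.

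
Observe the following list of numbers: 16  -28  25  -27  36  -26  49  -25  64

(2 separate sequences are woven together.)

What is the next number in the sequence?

-24

Taking every 2nd term gives 2 separate tracks.
Subsequence A: 16, 25, 36, 49, 64. Consecutive squares n² from n = 4.
Subsequence B: -28, -27, -26, -25. Adding 1 each time.
Position 10 → subsequence B, term 5 = -24.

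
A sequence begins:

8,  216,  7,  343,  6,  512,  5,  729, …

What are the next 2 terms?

Taking every 2nd term gives 2 separate tracks.
Track A: 8, 7, 6, 5 — arithmetic, step −1.
Track B: 216, 343, 512, 729 — consecutive cubes n³ from n = 6.
Term 9 comes from track A (its 5th entry): 4.
Term 10 comes from track B (its 5th entry): 1000.

4, 1000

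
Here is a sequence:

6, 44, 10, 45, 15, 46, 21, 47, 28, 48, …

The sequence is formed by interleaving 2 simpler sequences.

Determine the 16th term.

51

Positions 1, 3, 5, … form one subsequence and positions 2, 4, 6, … form another.
Track A is 6, 10, 15, 21, 28, which is triangular numbers starting at T_3.
Track B is 44, 45, 46, 47, 48, which is adding 1 each time.
Term 16 comes from track B (its 8th entry): 51.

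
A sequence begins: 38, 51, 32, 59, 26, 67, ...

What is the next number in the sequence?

20

Split by position mod 2 into 2 tracks.
Track A = 38, 32, 26: linear: a_n = 44 − 6·n.
Track B = 51, 59, 67: linear: a_n = 43 + 8·n.
The 7th slot belongs to track A; its 4th term is 20.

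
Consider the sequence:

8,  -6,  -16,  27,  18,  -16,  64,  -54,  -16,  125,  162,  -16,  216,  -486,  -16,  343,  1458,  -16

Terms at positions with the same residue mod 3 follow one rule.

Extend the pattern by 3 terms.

The terms cycle through 3 interleaved subsequences.
Track A: 8, 27, 64, 125, 216, 343. Consecutive cubes n³ from n = 2.
Track B: -6, 18, -54, 162, -486, 1458. A geometric progression (common ratio -3).
Track C: -16, -16, -16, -16, -16, -16. Constant -16.
Term 19 comes from track A (its 7th entry): 512.
The 20th slot belongs to track B; its 7th term is -4374.
Position 21 falls in track C as its term 7, giving -16.

512, -4374, -16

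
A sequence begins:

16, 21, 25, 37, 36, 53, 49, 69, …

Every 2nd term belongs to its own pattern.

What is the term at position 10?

85

Split by position mod 2 into 2 tracks.
Subsequence A is 16, 25, 36, 49, which is the squares 4², 5², 6², ….
Subsequence B is 21, 37, 53, 69, which is linear: a_n = 5 + 16·n.
The 10th slot belongs to subsequence B; its 5th term is 85.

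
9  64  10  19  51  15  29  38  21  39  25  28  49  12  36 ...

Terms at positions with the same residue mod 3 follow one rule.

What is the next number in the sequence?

59

The terms cycle through 3 interleaved subsequences.
Subsequence A: 9, 19, 29, 39, 49. Arithmetic with common difference +10.
Subsequence B: 64, 51, 38, 25, 12. Subtracting 13 each time.
Subsequence C: 10, 15, 21, 28, 36. Triangular numbers starting at T_4.
The 16th slot belongs to subsequence A; its 6th term is 59.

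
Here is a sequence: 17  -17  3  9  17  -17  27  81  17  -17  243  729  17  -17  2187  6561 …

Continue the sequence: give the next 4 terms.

17, -17, 19683, 59049

Reading positions in blocks of 4 reveals the pattern AABB — 2 tracks woven together.
Stream A = 17, -17, 17, -17, 17, -17, 17, -17: alternating ±17.
Stream B = 3, 9, 27, 81, 243, 729, 2187, 6561: successive powers of 3.
Position 17 falls in stream A as its term 9, giving 17.
Position 18 falls in stream A as its term 10, giving -17.
Position 19 → stream B, term 9 = 19683.
Term 20 comes from stream B (its 10th entry): 59049.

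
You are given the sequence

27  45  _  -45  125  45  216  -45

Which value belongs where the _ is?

Split by position mod 2 into 2 tracks.
Stream A: 27, ?, 125, 216. Consecutive cubes n³ from n = 3.
Stream B: 45, -45, 45, -45. Alternating ±45.
Filling stream A at index 2 by its rule yields 64.

64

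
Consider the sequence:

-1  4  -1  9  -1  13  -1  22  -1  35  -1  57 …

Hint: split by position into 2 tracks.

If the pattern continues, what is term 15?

The terms cycle through 2 interleaved subsequences.
Track A is -1, -1, -1, -1, -1, -1, which is the constant sequence -1.
Track B is 4, 9, 13, 22, 35, 57, which is Fibonacci-style (each term is the sum of the two before it).
Position 15 falls in track A as its term 8, giving -1.

-1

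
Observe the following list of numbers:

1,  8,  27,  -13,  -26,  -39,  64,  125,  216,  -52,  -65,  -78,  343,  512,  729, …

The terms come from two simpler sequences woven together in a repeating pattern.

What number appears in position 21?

1728

Reading positions in blocks of 6 reveals the pattern AAABBB — 2 tracks woven together.
Subsequence A: 1, 8, 27, 64, 125, 216, 343, 512, 729 (consecutive cubes n³ from n = 1).
Subsequence B: -13, -26, -39, -52, -65, -78 (arithmetic with common difference −13).
Position 21 → subsequence A, term 12 = 1728.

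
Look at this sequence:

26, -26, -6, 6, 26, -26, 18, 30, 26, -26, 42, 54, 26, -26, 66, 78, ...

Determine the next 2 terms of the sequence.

Positions follow the repeating pattern AABB; grouping by letter gives 2 tracks.
Subsequence A: 26, -26, 26, -26, 26, -26, 26, -26. The oscillation 26·(−1)^(n+1).
Subsequence B: -6, 6, 18, 30, 42, 54, 66, 78. Arithmetic with common difference +12.
The 17th slot belongs to subsequence A; its 9th term is 26.
The 18th slot belongs to subsequence A; its 10th term is -26.

26, -26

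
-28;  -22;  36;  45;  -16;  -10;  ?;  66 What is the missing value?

Reading positions in blocks of 4 reveals the pattern AABB — 2 tracks woven together.
Track A = -28, -22, -16, -10: linear: a_n = -34 + 6·n.
Track B = 36, 45, ?, 66: triangular numbers starting at T_8.
Filling track B at index 3 by its rule yields 55.

55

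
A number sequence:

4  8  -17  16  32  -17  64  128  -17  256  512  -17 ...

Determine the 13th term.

1024

Reading positions in blocks of 3 reveals the pattern AAB — 2 tracks woven together.
Subsequence A = 4, 8, 16, 32, 64, 128, 256, 512: powers 2^2, 2^3, 2^4, ….
Subsequence B = -17, -17, -17, -17: constant -17.
Position 13 falls in subsequence A as its term 9, giving 1024.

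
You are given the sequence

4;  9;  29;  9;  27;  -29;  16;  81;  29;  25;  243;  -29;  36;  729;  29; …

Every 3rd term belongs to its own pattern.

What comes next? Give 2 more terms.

49, 2187

Split by position mod 3: positions 1, 4, 7, … form one track, and each other residue class forms its own.
Subsequence A: 4, 9, 16, 25, 36 (the squares 2², 3², 4², …).
Subsequence B: 9, 27, 81, 243, 729 (powers of 3).
Subsequence C: 29, -29, 29, -29, 29 (oscillating between 29 and -29).
Term 16 comes from subsequence A (its 6th entry): 49.
The 17th slot belongs to subsequence B; its 6th term is 2187.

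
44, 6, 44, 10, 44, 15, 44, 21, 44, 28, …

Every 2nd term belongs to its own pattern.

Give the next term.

Taking every 2nd term gives 2 separate tracks.
Subsequence A: 44, 44, 44, 44, 44 — constant 44.
Subsequence B: 6, 10, 15, 21, 28 — the triangular numbers T_3, T_4, ….
The 11th slot belongs to subsequence A; its 6th term is 44.

44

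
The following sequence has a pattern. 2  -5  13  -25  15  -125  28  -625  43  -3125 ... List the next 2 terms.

The terms cycle through 2 interleaved subsequences.
Subsequence A: 2, 13, 15, 28, 43 (each term equals the sum of the previous two).
Subsequence B: -5, -25, -125, -625, -3125 (geometric with ratio 5).
Term 11 comes from subsequence A (its 6th entry): 71.
The 12th slot belongs to subsequence B; its 6th term is -15625.

71, -15625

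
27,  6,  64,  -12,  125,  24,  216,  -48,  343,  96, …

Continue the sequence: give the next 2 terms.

512, -192

Odd-indexed and even-indexed terms follow separate rules.
Subsequence A = 27, 64, 125, 216, 343: perfect cubes starting at 3³.
Subsequence B = 6, -12, 24, -48, 96: a geometric progression (common ratio -2).
Term 11 comes from subsequence A (its 6th entry): 512.
Position 12 → subsequence B, term 6 = -192.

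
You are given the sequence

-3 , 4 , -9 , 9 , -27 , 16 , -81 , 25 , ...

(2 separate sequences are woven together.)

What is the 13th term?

-2187

The terms cycle through 2 interleaved subsequences.
Subsequence A: -3, -9, -27, -81. Geometric, ×3 each step.
Subsequence B: 4, 9, 16, 25. Consecutive squares n² from n = 2.
The 13th slot belongs to subsequence A; its 7th term is -2187.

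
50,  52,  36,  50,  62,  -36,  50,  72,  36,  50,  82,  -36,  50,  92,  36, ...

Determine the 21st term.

36

The terms cycle through 3 interleaved subsequences.
Subsequence A: 50, 50, 50, 50, 50. The constant sequence 50.
Subsequence B: 52, 62, 72, 82, 92. Arithmetic, step +10.
Subsequence C: 36, -36, 36, -36, 36. Oscillating between 36 and -36.
Position 21 → subsequence C, term 7 = 36.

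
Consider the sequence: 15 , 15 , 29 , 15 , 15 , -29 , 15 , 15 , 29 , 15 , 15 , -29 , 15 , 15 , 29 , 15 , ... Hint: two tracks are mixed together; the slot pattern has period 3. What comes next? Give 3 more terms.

Positions follow the repeating pattern AAB; grouping by letter gives 2 tracks.
Track A is 15, 15, 15, 15, 15, 15, 15, 15, 15, 15, 15, which is always 15.
Track B is 29, -29, 29, -29, 29, which is oscillating between 29 and -29.
Position 17 falls in track A as its term 12, giving 15.
Term 18 comes from track B (its 6th entry): -29.
Position 19 → track A, term 13 = 15.

15, -29, 15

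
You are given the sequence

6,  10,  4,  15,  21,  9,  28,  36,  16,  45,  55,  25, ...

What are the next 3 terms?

Positions follow the repeating pattern AAB; grouping by letter gives 2 tracks.
Subsequence A is 6, 10, 15, 21, 28, 36, 45, 55, which is the triangular numbers T_3, T_4, ….
Subsequence B is 4, 9, 16, 25, which is perfect squares starting at 2².
Position 13 → subsequence A, term 9 = 66.
The 14th slot belongs to subsequence A; its 10th term is 78.
Position 15 falls in subsequence B as its term 5, giving 36.

66, 78, 36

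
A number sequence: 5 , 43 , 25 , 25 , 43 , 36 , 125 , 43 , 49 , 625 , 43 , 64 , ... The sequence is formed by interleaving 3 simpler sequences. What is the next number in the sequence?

Split by position mod 3 into 3 tracks.
Track A: 5, 25, 125, 625 — powers 5^1, 5^2, 5^3, ….
Track B: 43, 43, 43, 43 — constant 43.
Track C: 25, 36, 49, 64 — consecutive squares n² from n = 5.
The 13th slot belongs to track A; its 5th term is 3125.

3125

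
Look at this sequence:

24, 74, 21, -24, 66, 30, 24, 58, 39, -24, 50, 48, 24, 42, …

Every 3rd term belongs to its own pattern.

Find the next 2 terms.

Split by position mod 3 into 3 tracks.
Track A: 24, -24, 24, -24, 24 (alternating ±24).
Track B: 74, 66, 58, 50, 42 (linear: a_n = 82 − 8·n).
Track C: 21, 30, 39, 48 (arithmetic, step +9).
Term 15 comes from track C (its 5th entry): 57.
Term 16 comes from track A (its 6th entry): -24.

57, -24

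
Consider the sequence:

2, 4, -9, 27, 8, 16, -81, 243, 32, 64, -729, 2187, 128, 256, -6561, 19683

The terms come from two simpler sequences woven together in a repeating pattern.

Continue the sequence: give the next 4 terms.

512, 1024, -59049, 177147

The slot pattern repeats as AABB (period 4), so there are 2 interleaved tracks.
Subsequence A is 2, 4, 8, 16, 32, 64, 128, 256, which is powers 2^1, 2^2, 2^3, ….
Subsequence B is -9, 27, -81, 243, -729, 2187, -6561, 19683, which is geometric with ratio -3.
Position 17 falls in subsequence A as its term 9, giving 512.
The 18th slot belongs to subsequence A; its 10th term is 1024.
The 19th slot belongs to subsequence B; its 9th term is -59049.
The 20th slot belongs to subsequence B; its 10th term is 177147.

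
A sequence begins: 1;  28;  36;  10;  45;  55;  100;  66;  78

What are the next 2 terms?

1000, 91

The slot pattern repeats as ABB (period 3), so there are 2 interleaved tracks.
Track A: 1, 10, 100. Geometric with ratio 10.
Track B: 28, 36, 45, 55, 66, 78. Triangular numbers starting at T_7.
The 10th slot belongs to track A; its 4th term is 1000.
Position 11 falls in track B as its term 7, giving 91.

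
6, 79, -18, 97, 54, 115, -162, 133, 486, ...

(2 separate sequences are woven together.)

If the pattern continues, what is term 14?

Split by position mod 2 into 2 tracks.
Track A = 6, -18, 54, -162, 486: a geometric progression (common ratio -3).
Track B = 79, 97, 115, 133: arithmetic with common difference +18.
The 14th slot belongs to track B; its 7th term is 187.

187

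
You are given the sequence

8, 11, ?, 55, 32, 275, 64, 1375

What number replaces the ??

16

Split by position mod 2 into 2 tracks.
Track A is 8, ?, 32, 64, which is successive powers of 2.
Track B is 11, 55, 275, 1375, which is geometric with ratio 5.
Filling track A at index 2 by its rule yields 16.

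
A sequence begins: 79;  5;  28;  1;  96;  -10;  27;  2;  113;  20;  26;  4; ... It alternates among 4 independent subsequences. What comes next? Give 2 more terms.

Read the sequence 4 terms at a time; column i is its own pattern.
Subsequence A: 79, 96, 113 — arithmetic, step +17.
Subsequence B: 5, -10, 20 — geometric, ×-2 each step.
Subsequence C: 28, 27, 26 — linear: a_n = 29 − n.
Subsequence D: 1, 2, 4 — successive powers of 2.
Term 13 comes from subsequence A (its 4th entry): 130.
The 14th slot belongs to subsequence B; its 4th term is -40.

130, -40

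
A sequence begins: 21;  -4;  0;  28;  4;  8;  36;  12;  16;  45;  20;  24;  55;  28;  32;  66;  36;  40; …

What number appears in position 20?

The slot pattern repeats as ABB (period 3), so there are 2 interleaved tracks.
Subsequence A: 21, 28, 36, 45, 55, 66 (triangular numbers starting at T_6).
Subsequence B: -4, 0, 4, 8, 12, 16, 20, 24, 28, 32, 36, 40 (adding 4 each time).
The 20th slot belongs to subsequence B; its 13th term is 44.

44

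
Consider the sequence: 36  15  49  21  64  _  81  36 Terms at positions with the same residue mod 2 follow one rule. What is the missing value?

The terms cycle through 2 interleaved subsequences.
Subsequence A: 36, 49, 64, 81 — the squares 6², 7², 8², ….
Subsequence B: 15, 21, ?, 36 — triangular numbers n(n+1)/2 for n = 5, 6, ….
Subsequence B's pattern makes the blank 28.

28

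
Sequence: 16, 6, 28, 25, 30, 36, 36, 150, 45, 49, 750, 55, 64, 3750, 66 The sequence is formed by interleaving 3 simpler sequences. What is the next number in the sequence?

81

The terms cycle through 3 interleaved subsequences.
Track A = 16, 25, 36, 49, 64: consecutive squares n² from n = 4.
Track B = 6, 30, 150, 750, 3750: multiplying by 5 each time.
Track C = 28, 36, 45, 55, 66: the triangular numbers T_7, T_8, ….
Position 16 falls in track A as its term 6, giving 81.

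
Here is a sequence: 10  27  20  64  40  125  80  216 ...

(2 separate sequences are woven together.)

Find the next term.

160

Split by position mod 2 into 2 tracks.
Stream A: 10, 20, 40, 80. Multiplying by 2 each time.
Stream B: 27, 64, 125, 216. Perfect cubes starting at 3³.
Position 9 falls in stream A as its term 5, giving 160.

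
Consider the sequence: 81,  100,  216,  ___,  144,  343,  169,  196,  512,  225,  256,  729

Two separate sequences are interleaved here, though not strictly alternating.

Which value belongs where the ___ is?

Reading positions in blocks of 3 reveals the pattern AAB — 2 tracks woven together.
Stream A is 81, 100, ?, 144, 169, 196, 225, 256, which is the squares 9², 10², 11², ….
Stream B is 216, 343, 512, 729, which is the cubes 6³, 7³, 8³, ….
So the missing entry in stream A is 121.

121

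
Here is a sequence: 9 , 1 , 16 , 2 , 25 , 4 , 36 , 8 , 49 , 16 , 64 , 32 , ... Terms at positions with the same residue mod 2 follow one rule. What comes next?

81

Odd-indexed and even-indexed terms follow separate rules.
Subsequence A: 9, 16, 25, 36, 49, 64 — perfect squares starting at 3².
Subsequence B: 1, 2, 4, 8, 16, 32 — successive powers of 2.
The 13th slot belongs to subsequence A; its 7th term is 81.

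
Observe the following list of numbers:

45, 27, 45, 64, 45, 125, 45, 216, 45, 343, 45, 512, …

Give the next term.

Odd-indexed and even-indexed terms follow separate rules.
Stream A: 45, 45, 45, 45, 45, 45 — the constant sequence 45.
Stream B: 27, 64, 125, 216, 343, 512 — perfect cubes starting at 3³.
Position 13 → stream A, term 7 = 45.

45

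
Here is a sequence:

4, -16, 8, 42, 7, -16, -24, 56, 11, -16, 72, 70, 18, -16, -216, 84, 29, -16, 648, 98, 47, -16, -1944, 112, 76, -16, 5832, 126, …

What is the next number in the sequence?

Read the sequence 4 terms at a time; column i is its own pattern.
Track A: 4, 7, 11, 18, 29, 47, 76 (Fibonacci-style (each term is the sum of the two before it)).
Track B: -16, -16, -16, -16, -16, -16, -16 (constant -16).
Track C: 8, -24, 72, -216, 648, -1944, 5832 (geometric, ×-3 each step).
Track D: 42, 56, 70, 84, 98, 112, 126 (arithmetic with common difference +14).
Term 29 comes from track A (its 8th entry): 123.

123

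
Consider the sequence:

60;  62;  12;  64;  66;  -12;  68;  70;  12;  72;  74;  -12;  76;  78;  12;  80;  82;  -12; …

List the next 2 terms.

84, 86

The slot pattern repeats as AAB (period 3), so there are 2 interleaved tracks.
Track A: 60, 62, 64, 66, 68, 70, 72, 74, 76, 78, 80, 82 — linear: a_n = 58 + 2·n.
Track B: 12, -12, 12, -12, 12, -12 — oscillating between 12 and -12.
The 19th slot belongs to track A; its 13th term is 84.
Position 20 falls in track A as its term 14, giving 86.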